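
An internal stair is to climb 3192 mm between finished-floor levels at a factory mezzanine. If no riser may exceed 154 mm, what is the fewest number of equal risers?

⌈3192/154⌉ = 21 risers.

21 risers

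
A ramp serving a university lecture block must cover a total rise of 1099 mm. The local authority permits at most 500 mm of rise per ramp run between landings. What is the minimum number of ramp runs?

3 runs

⌈1099/500⌉ = 3 ramp runs.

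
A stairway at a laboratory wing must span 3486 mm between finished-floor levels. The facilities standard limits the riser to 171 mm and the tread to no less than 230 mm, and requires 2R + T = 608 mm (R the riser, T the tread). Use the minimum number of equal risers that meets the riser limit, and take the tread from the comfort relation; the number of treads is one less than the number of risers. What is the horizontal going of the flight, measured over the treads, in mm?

⌈3486/171⌉ = 21 risers.
R = 3486 ÷ 21 = 166 mm.
T = 608 − 2·166 = 276 mm, which satisfies the 230 mm minimum.
21 risers give 20 treads; going = 20 × 276 = 5520 mm.

5520 mm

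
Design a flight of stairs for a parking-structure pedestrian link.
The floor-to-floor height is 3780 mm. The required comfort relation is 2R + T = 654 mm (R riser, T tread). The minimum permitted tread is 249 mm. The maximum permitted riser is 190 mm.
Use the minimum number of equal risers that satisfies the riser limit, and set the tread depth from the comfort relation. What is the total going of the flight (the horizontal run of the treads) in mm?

⌈3780/190⌉ = 20 risers.
Riser R = 3780 / 20 = 189 mm, within the 190 mm limit.
From 2R + T = 654: T = 654 − 378 = 276 mm.
Treads = 20 − 1 = 19; going = 19 × 276 = 5244 mm.

5244 mm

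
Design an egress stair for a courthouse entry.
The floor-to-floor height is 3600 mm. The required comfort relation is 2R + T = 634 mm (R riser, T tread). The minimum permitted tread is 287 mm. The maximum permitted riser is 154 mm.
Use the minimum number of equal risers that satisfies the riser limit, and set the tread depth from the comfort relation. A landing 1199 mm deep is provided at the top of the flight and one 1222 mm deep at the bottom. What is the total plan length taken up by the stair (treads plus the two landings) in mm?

3600 / 154 = 23.377 → round up to 24 risers.
Each riser is 3600/24 = 150 mm (≤ 154 mm).
From 2R + T = 634: T = 634 − 300 = 334 mm.
Treads = 24 − 1 = 23; going = 23 × 334 = 7682 mm.
Add landings: 7682 + 1199 + 1222 = 10103 mm.

10103 mm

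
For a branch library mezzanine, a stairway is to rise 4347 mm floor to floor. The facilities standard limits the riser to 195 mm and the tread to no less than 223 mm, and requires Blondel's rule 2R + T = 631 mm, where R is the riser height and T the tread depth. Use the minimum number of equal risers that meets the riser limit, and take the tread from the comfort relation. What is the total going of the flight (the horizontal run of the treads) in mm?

4347 / 195 = 22.292 → round up to 23 risers.
R = 4347 ÷ 23 = 189 mm.
From 2R + T = 631: T = 631 − 378 = 253 mm.
23 risers give 22 treads; going = 22 × 253 = 5566 mm.

5566 mm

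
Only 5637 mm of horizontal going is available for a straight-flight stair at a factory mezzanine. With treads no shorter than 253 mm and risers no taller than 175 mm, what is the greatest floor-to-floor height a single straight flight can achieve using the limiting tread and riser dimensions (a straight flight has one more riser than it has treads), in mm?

4025 mm

Treads that fit: ⌊5637 / 253⌋ = 22.
Risers = treads + 1 = 23.
Maximum height = 23 × 175 = 4025 mm.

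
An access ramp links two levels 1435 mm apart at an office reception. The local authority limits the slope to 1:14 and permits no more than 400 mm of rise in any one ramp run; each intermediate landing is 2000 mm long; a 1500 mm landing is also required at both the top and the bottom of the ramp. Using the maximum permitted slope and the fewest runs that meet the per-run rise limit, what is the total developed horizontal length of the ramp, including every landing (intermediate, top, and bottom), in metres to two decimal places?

⌈1435/400⌉ = 4 ramp runs. That means 3 intermediate landings.
Ramp run (horizontal) at 1:14: 1435 × 14 = 20090 mm.
Intermediate landings: 3 × 2000 = 6000 mm.
Top and bottom landings: 2 × 1500 = 3000 mm.
Total = 20090 + 6000 + 3000 = 29090 mm.
= 29.09 m.

29.09 m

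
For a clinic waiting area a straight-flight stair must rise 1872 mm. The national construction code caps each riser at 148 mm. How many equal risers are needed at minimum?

13 risers

At most 148 each: 1872/148 = 12.65, giving 13 risers.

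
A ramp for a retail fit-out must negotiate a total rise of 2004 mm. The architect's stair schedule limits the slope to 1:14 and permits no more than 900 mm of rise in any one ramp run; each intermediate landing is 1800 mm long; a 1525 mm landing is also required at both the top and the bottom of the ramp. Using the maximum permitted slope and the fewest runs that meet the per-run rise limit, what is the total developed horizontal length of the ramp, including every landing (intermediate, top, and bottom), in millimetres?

34706 mm

At most 900 each: 2004/900 = 2.23, giving 3 ramp runs. That means 2 intermediate landings.
Horizontal run for 2004 mm of rise at 1:14 is 2004 × 14 = 28056 mm.
Intermediate landings: 2 × 1800 = 3600 mm.
Top and bottom landings: 2 × 1525 = 3050 mm.
Total = 28056 + 3600 + 3050 = 34706 mm.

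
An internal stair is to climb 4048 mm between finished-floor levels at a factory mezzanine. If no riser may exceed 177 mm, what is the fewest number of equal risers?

⌈4048/177⌉ = 23 risers.

23 risers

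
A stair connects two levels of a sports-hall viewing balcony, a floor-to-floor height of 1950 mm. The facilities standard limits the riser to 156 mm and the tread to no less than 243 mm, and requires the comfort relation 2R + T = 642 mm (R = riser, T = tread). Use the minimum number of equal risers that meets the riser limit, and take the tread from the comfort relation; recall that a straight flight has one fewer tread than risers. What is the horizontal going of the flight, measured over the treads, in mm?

1950 / 156 = 12.50, so 13 risers are needed.
Each riser is 1950/13 = 150 mm (≤ 156 mm).
T = 642 − 2·150 = 342 mm, which satisfies the 243 mm minimum.
13 risers give 12 treads; going = 12 × 342 = 4104 mm.

4104 mm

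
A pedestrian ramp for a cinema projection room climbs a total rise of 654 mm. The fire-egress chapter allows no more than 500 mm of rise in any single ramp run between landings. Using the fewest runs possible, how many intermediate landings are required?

1 intermediate landings

654 / 500 = 1.308 → round up to 2 ramp runs.
2 runs are separated by 1 intermediate landings.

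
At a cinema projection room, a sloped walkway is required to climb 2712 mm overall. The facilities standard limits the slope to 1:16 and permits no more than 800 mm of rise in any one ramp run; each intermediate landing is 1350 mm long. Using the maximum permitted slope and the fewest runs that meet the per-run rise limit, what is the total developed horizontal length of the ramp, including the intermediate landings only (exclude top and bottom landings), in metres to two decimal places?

47.44 m

2712 / 800 = 3.39, so 4 ramp runs are needed. That means 3 intermediate landings.
Horizontal run for 2712 mm of rise at 1:16 is 2712 × 16 = 43392 mm.
Intermediate landings: 3 × 1350 = 4050 mm.
Developed length = 43392 + 4050 = 47442 mm.
= 47.44 m.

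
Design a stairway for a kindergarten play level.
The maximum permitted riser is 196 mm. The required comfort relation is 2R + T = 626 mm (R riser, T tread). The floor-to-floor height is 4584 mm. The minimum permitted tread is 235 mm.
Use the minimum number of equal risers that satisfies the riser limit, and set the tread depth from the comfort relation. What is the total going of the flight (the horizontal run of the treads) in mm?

4584 / 196 = 23.39, so 24 risers are needed.
Each riser is 4584/24 = 191 mm (≤ 196 mm).
From 2R + T = 626: T = 626 − 382 = 244 mm.
Going = (24 − 1) × 244 = 5612 mm.

5612 mm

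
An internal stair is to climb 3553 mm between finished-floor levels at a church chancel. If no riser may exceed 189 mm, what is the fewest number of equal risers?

At most 189 each: 3553/189 = 18.80, giving 19 risers.

19 risers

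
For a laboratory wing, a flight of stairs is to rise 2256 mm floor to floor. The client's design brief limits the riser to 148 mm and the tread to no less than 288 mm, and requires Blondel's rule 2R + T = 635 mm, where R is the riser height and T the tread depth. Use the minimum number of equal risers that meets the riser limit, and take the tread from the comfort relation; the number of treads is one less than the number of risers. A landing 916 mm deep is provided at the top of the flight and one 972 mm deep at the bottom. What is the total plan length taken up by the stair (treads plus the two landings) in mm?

7183 mm

At most 148 each: 2256/148 = 15.24, giving 16 risers.
Each riser is 2256/16 = 141 mm (≤ 148 mm).
T = 635 − 2·141 = 353 mm, which satisfies the 288 mm minimum.
Going = (16 − 1) × 353 = 5295 mm.
Add landings: 5295 + 916 + 972 = 7183 mm.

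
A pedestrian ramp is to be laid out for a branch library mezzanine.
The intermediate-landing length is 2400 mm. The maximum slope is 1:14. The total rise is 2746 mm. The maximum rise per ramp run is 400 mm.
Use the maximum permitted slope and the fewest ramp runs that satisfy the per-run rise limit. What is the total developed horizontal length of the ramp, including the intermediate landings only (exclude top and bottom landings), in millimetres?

2746 / 400 = 6.865 → round up to 7 ramp runs. That means 6 intermediate landings.
Ramp run (horizontal) at 1:14: 2746 × 14 = 38444 mm.
Intermediate landings: 6 × 2400 = 14400 mm.
Total developed length = 38444 + 14400 = 52844 mm.

52844 mm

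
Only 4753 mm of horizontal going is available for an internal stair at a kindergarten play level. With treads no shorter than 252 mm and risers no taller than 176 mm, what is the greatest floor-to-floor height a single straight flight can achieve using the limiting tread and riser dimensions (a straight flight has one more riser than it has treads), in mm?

4753 / 252 = 18.86, so 18 treads fit.
Risers = treads + 1 = 19.
Maximum height = 19 × 176 = 3344 mm.

3344 mm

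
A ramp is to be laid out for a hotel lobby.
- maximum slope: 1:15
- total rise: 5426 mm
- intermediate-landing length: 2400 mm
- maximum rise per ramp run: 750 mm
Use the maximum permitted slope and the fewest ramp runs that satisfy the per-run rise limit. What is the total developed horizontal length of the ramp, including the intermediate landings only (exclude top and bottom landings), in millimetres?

5426 / 750 = 7.23, so 8 ramp runs are needed. That means 7 intermediate landings.
Ramp run (horizontal) at 1:15: 5426 × 15 = 81390 mm.
Intermediate landings: 7 × 2400 = 16800 mm.
Total developed length = 81390 + 16800 = 98190 mm.

98190 mm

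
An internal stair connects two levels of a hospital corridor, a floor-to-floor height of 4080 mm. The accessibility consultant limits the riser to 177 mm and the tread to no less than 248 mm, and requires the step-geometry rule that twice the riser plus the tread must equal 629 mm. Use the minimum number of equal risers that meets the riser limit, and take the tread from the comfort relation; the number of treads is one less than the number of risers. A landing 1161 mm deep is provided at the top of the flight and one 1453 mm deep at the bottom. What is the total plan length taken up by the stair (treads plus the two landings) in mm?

9261 mm

At most 177 each: 4080/177 = 23.05, giving 24 risers.
Riser R = 4080 / 24 = 170 mm, within the 177 mm limit.
Tread T = 629 − 2 × 170 = 289 mm (≥ 248 mm).
Treads = 24 − 1 = 23; going = 23 × 289 = 6647 mm.
Enclosure = 6647 + 1161 + 1453 = 9261 mm.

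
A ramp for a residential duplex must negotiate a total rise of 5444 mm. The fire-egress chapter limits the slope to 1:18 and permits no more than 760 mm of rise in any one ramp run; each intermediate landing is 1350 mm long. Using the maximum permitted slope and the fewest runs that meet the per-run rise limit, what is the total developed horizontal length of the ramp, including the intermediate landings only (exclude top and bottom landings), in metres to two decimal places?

5444 / 760 = 7.16, so 8 ramp runs are needed. That means 7 intermediate landings.
Ramp run (horizontal) at 1:18: 5444 × 18 = 97992 mm.
Intermediate landings: 7 × 1350 = 9450 mm.
Total developed length = 97992 + 9450 = 107442 mm.
= 107.44 m.

107.44 m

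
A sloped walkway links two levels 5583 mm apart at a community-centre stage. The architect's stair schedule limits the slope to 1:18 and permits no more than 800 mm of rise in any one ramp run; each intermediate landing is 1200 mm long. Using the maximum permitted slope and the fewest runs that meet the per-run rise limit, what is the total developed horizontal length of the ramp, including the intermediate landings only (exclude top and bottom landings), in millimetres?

5583 / 800 = 6.979 → round up to 7 ramp runs. That means 6 intermediate landings.
Horizontal run for 5583 mm of rise at 1:18 is 5583 × 18 = 100494 mm.
6 intermediate landings contribute 6 × 1200 = 7200 mm.
Developed length = 100494 + 7200 = 107694 mm.

107694 mm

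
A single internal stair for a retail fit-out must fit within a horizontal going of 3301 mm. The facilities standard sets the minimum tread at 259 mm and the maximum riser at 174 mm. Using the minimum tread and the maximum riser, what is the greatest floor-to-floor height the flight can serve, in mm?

2262 mm

3301 / 259 = 12.75, so 12 treads fit.
Risers = treads + 1 = 13.
Maximum height = 13 × 174 = 2262 mm.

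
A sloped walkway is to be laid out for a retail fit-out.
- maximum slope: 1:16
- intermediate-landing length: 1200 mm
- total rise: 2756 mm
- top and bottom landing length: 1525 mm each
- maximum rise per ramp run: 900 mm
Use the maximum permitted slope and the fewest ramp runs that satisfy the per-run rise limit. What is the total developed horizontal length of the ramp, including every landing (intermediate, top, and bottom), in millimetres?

50746 mm

2756 / 900 = 3.062 → round up to 4 ramp runs. That means 3 intermediate landings.
Horizontal run for 2756 mm of rise at 1:16 is 2756 × 16 = 44096 mm.
3 intermediate landings contribute 3 × 1200 = 3600 mm.
Top and bottom landings: 2 × 1525 = 3050 mm.
Total = 44096 + 3600 + 3050 = 50746 mm.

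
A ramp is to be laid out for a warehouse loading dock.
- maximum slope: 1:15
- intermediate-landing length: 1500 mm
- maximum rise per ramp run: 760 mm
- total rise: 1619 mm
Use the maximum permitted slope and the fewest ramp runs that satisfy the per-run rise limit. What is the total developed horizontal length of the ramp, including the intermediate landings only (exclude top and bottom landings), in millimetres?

27285 mm

⌈1619/760⌉ = 3 ramp runs. That means 2 intermediate landings.
Horizontal run for 1619 mm of rise at 1:15 is 1619 × 15 = 24285 mm.
Intermediate landings: 2 × 1500 = 3000 mm.
Total developed length = 24285 + 3000 = 27285 mm.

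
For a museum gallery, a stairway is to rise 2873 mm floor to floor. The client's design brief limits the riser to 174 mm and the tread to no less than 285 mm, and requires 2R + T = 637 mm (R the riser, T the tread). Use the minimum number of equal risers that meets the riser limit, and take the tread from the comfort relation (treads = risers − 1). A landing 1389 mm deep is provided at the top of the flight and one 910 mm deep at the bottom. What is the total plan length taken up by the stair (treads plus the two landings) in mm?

7083 mm

At most 174 each: 2873/174 = 16.51, giving 17 risers.
R = 2873 ÷ 17 = 169 mm.
T = 637 − 2·169 = 299 mm, which satisfies the 285 mm minimum.
Going = (17 − 1) × 299 = 4784 mm.
Add landings: 4784 + 1389 + 910 = 7083 mm.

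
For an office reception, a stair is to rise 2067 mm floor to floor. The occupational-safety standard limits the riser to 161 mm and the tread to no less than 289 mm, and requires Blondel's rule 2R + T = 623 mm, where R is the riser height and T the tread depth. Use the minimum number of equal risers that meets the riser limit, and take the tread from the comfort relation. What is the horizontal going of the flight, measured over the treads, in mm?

3660 mm

2067 / 161 = 12.839 → round up to 13 risers.
Each riser is 2067/13 = 159 mm (≤ 161 mm).
Tread T = 623 − 2 × 159 = 305 mm (≥ 289 mm).
Going = (13 − 1) × 305 = 3660 mm.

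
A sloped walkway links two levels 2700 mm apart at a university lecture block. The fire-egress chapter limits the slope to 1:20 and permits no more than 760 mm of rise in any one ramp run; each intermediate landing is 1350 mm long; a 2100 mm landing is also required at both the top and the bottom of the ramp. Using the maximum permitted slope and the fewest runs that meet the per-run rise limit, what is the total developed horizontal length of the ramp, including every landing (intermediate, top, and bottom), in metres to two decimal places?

At most 760 each: 2700/760 = 3.55, giving 4 ramp runs. That means 3 intermediate landings.
Ramp run (horizontal) at 1:20: 2700 × 20 = 54000 mm.
Intermediate landings: 3 × 1350 = 4050 mm.
Top and bottom landings: 2 × 2100 = 4200 mm.
Total = 54000 + 4050 + 4200 = 62250 mm.
= 62.25 m.

62.25 m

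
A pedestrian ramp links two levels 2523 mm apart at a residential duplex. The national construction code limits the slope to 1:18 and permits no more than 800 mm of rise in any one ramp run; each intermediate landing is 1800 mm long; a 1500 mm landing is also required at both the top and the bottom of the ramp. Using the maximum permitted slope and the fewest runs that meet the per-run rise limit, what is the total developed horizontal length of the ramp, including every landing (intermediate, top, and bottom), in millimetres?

53814 mm

At most 800 each: 2523/800 = 3.15, giving 4 ramp runs. That means 3 intermediate landings.
Ramp run (horizontal) at 1:18: 2523 × 18 = 45414 mm.
3 intermediate landings contribute 3 × 1800 = 5400 mm.
Top and bottom landings: 2 × 1500 = 3000 mm.
Total = 45414 + 5400 + 3000 = 53814 mm.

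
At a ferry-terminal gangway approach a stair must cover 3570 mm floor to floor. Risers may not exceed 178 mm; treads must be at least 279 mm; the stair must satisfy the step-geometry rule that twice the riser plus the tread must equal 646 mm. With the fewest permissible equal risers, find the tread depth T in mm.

At most 178 each: 3570/178 = 20.06, giving 21 risers.
Riser R = 3570 / 21 = 170 mm, within the 178 mm limit.
T = 646 − 2·170 = 306 mm, which satisfies the 279 mm minimum.

306 mm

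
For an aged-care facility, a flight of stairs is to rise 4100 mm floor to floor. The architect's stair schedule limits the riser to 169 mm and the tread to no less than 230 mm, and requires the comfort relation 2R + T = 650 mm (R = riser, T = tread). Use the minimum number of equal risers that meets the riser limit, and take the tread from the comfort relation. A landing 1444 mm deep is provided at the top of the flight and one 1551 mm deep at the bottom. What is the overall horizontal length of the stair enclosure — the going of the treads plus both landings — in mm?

10723 mm

At most 169 each: 4100/169 = 24.26, giving 25 risers.
Riser R = 4100 / 25 = 164 mm, within the 169 mm limit.
T = 650 − 2·164 = 322 mm, which satisfies the 230 mm minimum.
Treads = 25 − 1 = 24; going = 24 × 322 = 7728 mm.
Enclosure = 7728 + 1444 + 1551 = 10723 mm.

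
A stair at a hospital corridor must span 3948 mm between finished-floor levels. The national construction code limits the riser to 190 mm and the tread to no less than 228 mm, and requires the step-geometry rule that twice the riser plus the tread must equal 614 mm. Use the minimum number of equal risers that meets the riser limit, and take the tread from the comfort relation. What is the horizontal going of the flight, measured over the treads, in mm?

⌈3948/190⌉ = 21 risers.
R = 3948 ÷ 21 = 188 mm.
Tread T = 614 − 2 × 188 = 238 mm (≥ 228 mm).
Treads = 21 − 1 = 20; going = 20 × 238 = 4760 mm.

4760 mm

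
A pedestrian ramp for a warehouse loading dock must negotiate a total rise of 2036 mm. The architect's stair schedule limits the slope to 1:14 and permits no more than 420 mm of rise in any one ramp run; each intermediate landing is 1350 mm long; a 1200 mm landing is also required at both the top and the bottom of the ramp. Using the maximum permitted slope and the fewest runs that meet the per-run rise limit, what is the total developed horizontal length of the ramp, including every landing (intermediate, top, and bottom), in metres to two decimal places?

At most 420 each: 2036/420 = 4.85, giving 5 ramp runs. That means 4 intermediate landings.
Horizontal run for 2036 mm of rise at 1:14 is 2036 × 14 = 28504 mm.
Intermediate landings: 4 × 1350 = 5400 mm.
Top and bottom landings: 2 × 1200 = 2400 mm.
Total = 28504 + 5400 + 2400 = 36304 mm.
= 36.30 m.

36.30 m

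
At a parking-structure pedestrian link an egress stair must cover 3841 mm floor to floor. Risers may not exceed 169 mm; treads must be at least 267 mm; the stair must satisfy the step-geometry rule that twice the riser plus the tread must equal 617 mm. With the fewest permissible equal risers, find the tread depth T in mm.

At most 169 each: 3841/169 = 22.73, giving 23 risers.
Riser R = 3841 / 23 = 167 mm, within the 169 mm limit.
T = 617 − 2·167 = 283 mm, which satisfies the 267 mm minimum.

283 mm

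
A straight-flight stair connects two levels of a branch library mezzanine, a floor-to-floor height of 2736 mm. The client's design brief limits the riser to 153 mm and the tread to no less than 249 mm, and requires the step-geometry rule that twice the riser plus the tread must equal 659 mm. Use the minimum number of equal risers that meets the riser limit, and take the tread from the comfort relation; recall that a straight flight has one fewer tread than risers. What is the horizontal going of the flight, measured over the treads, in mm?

At most 153 each: 2736/153 = 17.88, giving 18 risers.
R = 2736 ÷ 18 = 152 mm.
T = 659 − 2·152 = 355 mm, which satisfies the 249 mm minimum.
Treads = 18 − 1 = 17; going = 17 × 355 = 6035 mm.

6035 mm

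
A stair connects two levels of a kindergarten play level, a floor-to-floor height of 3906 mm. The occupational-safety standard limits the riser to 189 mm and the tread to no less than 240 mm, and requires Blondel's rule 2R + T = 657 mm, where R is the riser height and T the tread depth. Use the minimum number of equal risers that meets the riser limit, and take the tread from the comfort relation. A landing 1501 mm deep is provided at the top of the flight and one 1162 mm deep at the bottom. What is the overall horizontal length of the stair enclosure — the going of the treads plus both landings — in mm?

At most 189 each: 3906/189 = 20.67, giving 21 risers.
Each riser is 3906/21 = 186 mm (≤ 189 mm).
T = 657 − 2·186 = 285 mm, which satisfies the 240 mm minimum.
Going = (21 − 1) × 285 = 5700 mm.
Enclosure = 5700 + 1501 + 1162 = 8363 mm.

8363 mm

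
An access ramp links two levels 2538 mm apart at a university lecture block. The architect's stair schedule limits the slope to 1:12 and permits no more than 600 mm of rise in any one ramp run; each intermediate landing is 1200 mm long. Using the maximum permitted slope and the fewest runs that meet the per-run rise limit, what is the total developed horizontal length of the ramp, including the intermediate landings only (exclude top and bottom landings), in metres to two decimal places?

2538 / 600 = 4.23, so 5 ramp runs are needed. That means 4 intermediate landings.
Horizontal run for 2538 mm of rise at 1:12 is 2538 × 12 = 30456 mm.
4 intermediate landings contribute 4 × 1200 = 4800 mm.
Developed length = 30456 + 4800 = 35256 mm.
= 35.26 m.

35.26 m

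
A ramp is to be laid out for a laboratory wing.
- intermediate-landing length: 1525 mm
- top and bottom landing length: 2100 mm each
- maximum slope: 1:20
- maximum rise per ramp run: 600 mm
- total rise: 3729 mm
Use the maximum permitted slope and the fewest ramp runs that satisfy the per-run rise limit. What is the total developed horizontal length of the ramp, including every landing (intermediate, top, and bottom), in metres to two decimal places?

87.93 m

At most 600 each: 3729/600 = 6.21, giving 7 ramp runs. That means 6 intermediate landings.
Horizontal run for 3729 mm of rise at 1:20 is 3729 × 20 = 74580 mm.
Intermediate landings: 6 × 1525 = 9150 mm.
Top and bottom landings: 2 × 2100 = 4200 mm.
Total = 74580 + 9150 + 4200 = 87930 mm.
= 87.93 m.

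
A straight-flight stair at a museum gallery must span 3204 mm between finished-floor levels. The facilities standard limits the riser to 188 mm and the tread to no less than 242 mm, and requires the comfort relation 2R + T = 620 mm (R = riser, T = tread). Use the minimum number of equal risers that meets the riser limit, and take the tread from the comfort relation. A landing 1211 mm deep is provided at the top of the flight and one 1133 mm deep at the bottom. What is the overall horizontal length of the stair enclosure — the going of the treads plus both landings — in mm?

At most 188 each: 3204/188 = 17.04, giving 18 risers.
Each riser is 3204/18 = 178 mm (≤ 188 mm).
Tread T = 620 − 2 × 178 = 264 mm (≥ 242 mm).
Treads = 18 − 1 = 17; going = 17 × 264 = 4488 mm.
Enclosure = 4488 + 1211 + 1133 = 6832 mm.

6832 mm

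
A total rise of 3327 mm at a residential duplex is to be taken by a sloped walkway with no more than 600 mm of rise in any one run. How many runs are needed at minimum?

6 runs

⌈3327/600⌉ = 6 ramp runs.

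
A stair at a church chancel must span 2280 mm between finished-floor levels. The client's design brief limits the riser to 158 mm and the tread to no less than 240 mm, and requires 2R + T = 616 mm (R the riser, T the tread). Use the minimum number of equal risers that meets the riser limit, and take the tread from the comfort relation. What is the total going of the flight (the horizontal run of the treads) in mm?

4368 mm

⌈2280/158⌉ = 15 risers.
R = 2280 ÷ 15 = 152 mm.
From 2R + T = 616: T = 616 − 304 = 312 mm.
15 risers give 14 treads; going = 14 × 312 = 4368 mm.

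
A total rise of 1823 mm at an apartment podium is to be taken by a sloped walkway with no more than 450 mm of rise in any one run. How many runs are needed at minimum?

5 runs

1823 / 450 = 4.05, so 5 ramp runs are needed.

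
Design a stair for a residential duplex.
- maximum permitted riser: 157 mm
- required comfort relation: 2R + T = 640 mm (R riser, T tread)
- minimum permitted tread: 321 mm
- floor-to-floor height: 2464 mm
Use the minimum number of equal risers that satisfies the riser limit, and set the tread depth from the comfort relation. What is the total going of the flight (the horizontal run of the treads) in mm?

⌈2464/157⌉ = 16 risers.
R = 2464 ÷ 16 = 154 mm.
From 2R + T = 640: T = 640 − 308 = 332 mm.
16 risers give 15 treads; going = 15 × 332 = 4980 mm.

4980 mm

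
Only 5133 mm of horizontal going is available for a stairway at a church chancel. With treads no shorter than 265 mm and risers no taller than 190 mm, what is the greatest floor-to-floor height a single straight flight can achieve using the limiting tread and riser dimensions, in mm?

3800 mm

Treads that fit: ⌊5133 / 265⌋ = 19.
Risers = treads + 1 = 20.
Maximum height = 20 × 190 = 3800 mm.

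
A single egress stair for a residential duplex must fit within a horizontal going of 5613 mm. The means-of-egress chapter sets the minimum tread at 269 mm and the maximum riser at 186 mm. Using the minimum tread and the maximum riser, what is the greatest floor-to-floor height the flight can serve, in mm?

5613 / 269 = 20.87, so 20 treads fit.
Risers = treads + 1 = 21.
Maximum height = 21 × 186 = 3906 mm.

3906 mm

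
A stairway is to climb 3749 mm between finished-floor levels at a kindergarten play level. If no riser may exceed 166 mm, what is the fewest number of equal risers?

23 risers

3749 / 166 = 22.58, so 23 risers are needed.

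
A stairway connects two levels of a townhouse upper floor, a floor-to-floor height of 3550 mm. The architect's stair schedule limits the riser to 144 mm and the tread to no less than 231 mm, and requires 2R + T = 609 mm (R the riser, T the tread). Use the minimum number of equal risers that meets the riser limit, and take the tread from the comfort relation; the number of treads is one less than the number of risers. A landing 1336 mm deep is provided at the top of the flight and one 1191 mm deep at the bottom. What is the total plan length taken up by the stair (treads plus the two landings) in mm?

At most 144 each: 3550/144 = 24.65, giving 25 risers.
R = 3550 ÷ 25 = 142 mm.
From 2R + T = 609: T = 609 − 284 = 325 mm.
Treads = 25 − 1 = 24; going = 24 × 325 = 7800 mm.
Enclosure = 7800 + 1336 + 1191 = 10327 mm.

10327 mm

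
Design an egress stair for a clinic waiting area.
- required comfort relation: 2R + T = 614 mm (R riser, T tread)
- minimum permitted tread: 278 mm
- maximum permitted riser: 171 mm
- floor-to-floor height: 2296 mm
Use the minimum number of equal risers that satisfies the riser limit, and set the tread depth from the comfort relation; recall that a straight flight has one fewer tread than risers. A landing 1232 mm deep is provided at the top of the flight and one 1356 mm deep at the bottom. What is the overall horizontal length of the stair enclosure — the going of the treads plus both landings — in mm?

⌈2296/171⌉ = 14 risers.
R = 2296 ÷ 14 = 164 mm.
Tread T = 614 − 2 × 164 = 286 mm (≥ 278 mm).
Treads = 14 − 1 = 13; going = 13 × 286 = 3718 mm.
Add landings: 3718 + 1232 + 1356 = 6306 mm.

6306 mm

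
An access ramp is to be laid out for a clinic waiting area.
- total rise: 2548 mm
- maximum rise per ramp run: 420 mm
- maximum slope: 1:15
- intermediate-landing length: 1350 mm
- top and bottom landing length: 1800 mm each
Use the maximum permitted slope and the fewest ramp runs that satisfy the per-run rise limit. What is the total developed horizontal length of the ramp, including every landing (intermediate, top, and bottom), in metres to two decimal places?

49.92 m

At most 420 each: 2548/420 = 6.07, giving 7 ramp runs. That means 6 intermediate landings.
Horizontal run for 2548 mm of rise at 1:15 is 2548 × 15 = 38220 mm.
Intermediate landings: 6 × 1350 = 8100 mm.
Top and bottom landings: 2 × 1800 = 3600 mm.
Total = 38220 + 8100 + 3600 = 49920 mm.
= 49.92 m.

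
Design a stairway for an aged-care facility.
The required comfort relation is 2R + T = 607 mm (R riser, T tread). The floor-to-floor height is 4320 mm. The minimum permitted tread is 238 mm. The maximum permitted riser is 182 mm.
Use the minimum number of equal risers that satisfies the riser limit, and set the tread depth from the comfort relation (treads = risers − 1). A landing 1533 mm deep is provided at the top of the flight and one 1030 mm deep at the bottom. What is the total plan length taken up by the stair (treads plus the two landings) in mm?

4320 / 182 = 23.74, so 24 risers are needed.
Each riser is 4320/24 = 180 mm (≤ 182 mm).
Tread T = 607 − 2 × 180 = 247 mm (≥ 238 mm).
Treads = 24 − 1 = 23; going = 23 × 247 = 5681 mm.
Enclosure = 5681 + 1533 + 1030 = 8244 mm.

8244 mm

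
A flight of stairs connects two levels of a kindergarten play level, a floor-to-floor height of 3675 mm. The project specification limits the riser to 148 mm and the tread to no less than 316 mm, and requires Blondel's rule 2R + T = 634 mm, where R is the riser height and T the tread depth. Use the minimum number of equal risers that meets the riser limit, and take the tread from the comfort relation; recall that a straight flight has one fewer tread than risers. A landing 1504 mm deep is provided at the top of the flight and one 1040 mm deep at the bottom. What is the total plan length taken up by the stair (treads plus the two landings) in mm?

At most 148 each: 3675/148 = 24.83, giving 25 risers.
Riser R = 3675 / 25 = 147 mm, within the 148 mm limit.
From 2R + T = 634: T = 634 − 294 = 340 mm.
Going = (25 − 1) × 340 = 8160 mm.
Enclosure = 8160 + 1504 + 1040 = 10704 mm.

10704 mm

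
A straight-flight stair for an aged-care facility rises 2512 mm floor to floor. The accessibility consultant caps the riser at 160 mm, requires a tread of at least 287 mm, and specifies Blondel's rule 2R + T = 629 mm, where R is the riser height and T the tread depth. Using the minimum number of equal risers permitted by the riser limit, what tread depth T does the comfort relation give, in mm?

2512 / 160 = 15.700 → round up to 16 risers.
Riser R = 2512 / 16 = 157 mm, within the 160 mm limit.
T = 629 − 2·157 = 315 mm, which satisfies the 287 mm minimum.

315 mm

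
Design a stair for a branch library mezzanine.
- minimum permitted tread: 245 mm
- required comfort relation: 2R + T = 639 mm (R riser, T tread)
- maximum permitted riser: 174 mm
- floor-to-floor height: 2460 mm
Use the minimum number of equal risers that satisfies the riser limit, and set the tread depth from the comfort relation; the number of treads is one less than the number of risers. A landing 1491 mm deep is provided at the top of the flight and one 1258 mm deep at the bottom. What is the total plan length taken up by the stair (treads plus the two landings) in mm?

⌈2460/174⌉ = 15 risers.
Riser R = 2460 / 15 = 164 mm, within the 174 mm limit.
Tread T = 639 − 2 × 164 = 311 mm (≥ 245 mm).
15 risers give 14 treads; going = 14 × 311 = 4354 mm.
Enclosure = 4354 + 1491 + 1258 = 7103 mm.

7103 mm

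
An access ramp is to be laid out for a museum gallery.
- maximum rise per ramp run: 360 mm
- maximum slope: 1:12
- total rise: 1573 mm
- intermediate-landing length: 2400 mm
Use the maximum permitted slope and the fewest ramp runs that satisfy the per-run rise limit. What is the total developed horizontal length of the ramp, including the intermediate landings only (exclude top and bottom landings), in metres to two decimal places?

28.48 m

1573 / 360 = 4.37, so 5 ramp runs are needed. That means 4 intermediate landings.
Horizontal run for 1573 mm of rise at 1:12 is 1573 × 12 = 18876 mm.
Intermediate landings: 4 × 2400 = 9600 mm.
Developed length = 18876 + 9600 = 28476 mm.
= 28.48 m.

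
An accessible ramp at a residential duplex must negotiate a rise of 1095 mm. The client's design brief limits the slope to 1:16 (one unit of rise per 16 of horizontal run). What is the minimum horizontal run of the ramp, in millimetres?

Run = rise × 16 = 1095 × 16 = 17520 mm.

17520 mm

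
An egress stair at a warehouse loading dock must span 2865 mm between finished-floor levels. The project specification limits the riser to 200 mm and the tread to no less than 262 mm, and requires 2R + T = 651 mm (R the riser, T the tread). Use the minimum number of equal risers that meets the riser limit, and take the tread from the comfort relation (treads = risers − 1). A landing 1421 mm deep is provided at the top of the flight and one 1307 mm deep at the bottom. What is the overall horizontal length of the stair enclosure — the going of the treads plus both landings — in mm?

2865 / 200 = 14.325 → round up to 15 risers.
Riser R = 2865 / 15 = 191 mm, within the 200 mm limit.
From 2R + T = 651: T = 651 − 382 = 269 mm.
Going = (15 − 1) × 269 = 3766 mm.
Add landings: 3766 + 1421 + 1307 = 6494 mm.

6494 mm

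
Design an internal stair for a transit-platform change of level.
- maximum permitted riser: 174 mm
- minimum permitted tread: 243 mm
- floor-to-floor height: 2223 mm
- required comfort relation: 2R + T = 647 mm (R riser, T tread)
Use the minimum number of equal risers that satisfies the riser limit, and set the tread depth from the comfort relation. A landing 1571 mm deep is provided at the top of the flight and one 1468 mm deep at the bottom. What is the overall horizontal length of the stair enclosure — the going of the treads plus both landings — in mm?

2223 / 174 = 12.78, so 13 risers are needed.
Riser R = 2223 / 13 = 171 mm, within the 174 mm limit.
Tread T = 647 − 2 × 171 = 305 mm (≥ 243 mm).
Going = (13 − 1) × 305 = 3660 mm.
Add landings: 3660 + 1571 + 1468 = 6699 mm.

6699 mm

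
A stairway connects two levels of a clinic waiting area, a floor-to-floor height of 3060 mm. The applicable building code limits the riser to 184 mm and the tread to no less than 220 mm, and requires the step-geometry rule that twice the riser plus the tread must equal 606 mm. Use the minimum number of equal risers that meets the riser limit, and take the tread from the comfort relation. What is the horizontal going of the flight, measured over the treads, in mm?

3936 mm

3060 / 184 = 16.630 → round up to 17 risers.
Each riser is 3060/17 = 180 mm (≤ 184 mm).
From 2R + T = 606: T = 606 − 360 = 246 mm.
17 risers give 16 treads; going = 16 × 246 = 3936 mm.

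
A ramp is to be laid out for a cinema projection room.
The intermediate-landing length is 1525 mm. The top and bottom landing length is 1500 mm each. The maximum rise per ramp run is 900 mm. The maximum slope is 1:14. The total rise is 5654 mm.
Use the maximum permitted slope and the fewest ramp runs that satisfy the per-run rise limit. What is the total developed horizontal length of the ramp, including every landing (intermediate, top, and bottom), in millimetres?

5654 / 900 = 6.28, so 7 ramp runs are needed. That means 6 intermediate landings.
Ramp run (horizontal) at 1:14: 5654 × 14 = 79156 mm.
Intermediate landings: 6 × 1525 = 9150 mm.
Top and bottom landings: 2 × 1500 = 3000 mm.
Total = 79156 + 9150 + 3000 = 91306 mm.

91306 mm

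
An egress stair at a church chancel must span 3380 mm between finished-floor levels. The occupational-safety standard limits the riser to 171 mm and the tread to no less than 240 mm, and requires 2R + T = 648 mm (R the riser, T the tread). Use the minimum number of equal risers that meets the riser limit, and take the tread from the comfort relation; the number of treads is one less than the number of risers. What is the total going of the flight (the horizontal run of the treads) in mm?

⌈3380/171⌉ = 20 risers.
Riser R = 3380 / 20 = 169 mm, within the 171 mm limit.
From 2R + T = 648: T = 648 − 338 = 310 mm.
20 risers give 19 treads; going = 19 × 310 = 5890 mm.

5890 mm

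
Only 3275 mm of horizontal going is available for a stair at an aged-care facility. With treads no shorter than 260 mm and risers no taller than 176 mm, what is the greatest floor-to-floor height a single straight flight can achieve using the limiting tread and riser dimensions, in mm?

Treads that fit: ⌊3275 / 260⌋ = 12.
Risers = treads + 1 = 13.
Maximum height = 13 × 176 = 2288 mm.

2288 mm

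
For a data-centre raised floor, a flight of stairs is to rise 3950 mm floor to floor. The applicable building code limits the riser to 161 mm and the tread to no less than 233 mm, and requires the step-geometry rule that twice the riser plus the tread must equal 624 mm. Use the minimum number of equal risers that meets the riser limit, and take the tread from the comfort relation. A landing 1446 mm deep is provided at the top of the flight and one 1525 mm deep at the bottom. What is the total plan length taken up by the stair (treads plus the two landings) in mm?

At most 161 each: 3950/161 = 24.53, giving 25 risers.
Riser R = 3950 / 25 = 158 mm, within the 161 mm limit.
Tread T = 624 − 2 × 158 = 308 mm (≥ 233 mm).
25 risers give 24 treads; going = 24 × 308 = 7392 mm.
Enclosure = 7392 + 1446 + 1525 = 10363 mm.

10363 mm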